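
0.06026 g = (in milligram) 60.26. Check: 1 g = 0.001 kg, so 0.06026 g = 0.06026 * 0.001 = 6.026e-05 kg. 1 milligram = 1e-06 kg, so 6.026e-05 kg = 6.026e-05 / 1e-06 = 60.26 milligram.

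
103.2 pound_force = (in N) 459.1. Check: 1 pound_force = 4.4482216 N, so 103.2 pound_force = 103.2 * 4.4482216 = 459.05647 N. Result: 459.05647 N ≈ 459.1 N (4 s.f.).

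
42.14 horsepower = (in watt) 1 horsepower = 745.69987 W, so 42.14 horsepower = 42.14 * 745.69987 = 31423.793 W. 31423.793 W = 31423.793 watt ≈ 3.142e+04 watt (4 s.f.). Final answer: 3.142e+04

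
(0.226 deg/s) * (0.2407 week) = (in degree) 3.29e+04. Check: 1 deg/s = 0.017453293 rad/s, so 0.226 deg/s = 0.226 * 0.017453293 = 0.0039444441 rad/s. 1 week = 604800 s, so 0.2407 week = 0.2407 * 604800 = 145575.36 s. Combine: 0.0039444441 rad/s * 145575.36 s = 574.21387 rad. 1 degree = 0.017453293 rad, so 574.21387 rad = 574.21387 / 0.017453293 = 32900.031 degree ≈ 3.29e+04 degree (4 s.f.).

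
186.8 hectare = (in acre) 1 hectare = 10000 m^2, so 186.8 hectare = 186.8 * 10000 = 1868000 m^2. 1 acre = 4046.8564 m^2, so 1868000 m^2 = 1868000 / 4046.8564 = 461.59285 acre ≈ 461.6 acre (4 s.f.). Final answer: 461.6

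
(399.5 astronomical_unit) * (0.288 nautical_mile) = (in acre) 7.877e+12. Check: 1 astronomical_unit = 1.4959787e+11 m, so 399.5 astronomical_unit = 399.5 * 1.4959787e+11 = 5.9764349e+13 m. 1 nautical_mile = 1852 m, so 0.288 nautical_mile = 0.288 * 1852 = 533.376 m. Combine: 5.9764349e+13 m * 533.376 m = 3.187687e+16 m^2. 1 acre = 4046.8564 m^2, so 3.187687e+16 m^2 = 3.187687e+16 / 4046.8564 = 7.876946e+12 acre ≈ 7.877e+12 acre (4 s.f.).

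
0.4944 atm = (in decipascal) 1 atm = 101325 Pa, so 0.4944 atm = 0.4944 * 101325 = 50095.08 Pa. 1 decipascal = 0.1 Pa, so 50095.08 Pa = 50095.08 / 0.1 = 500950.8 decipascal ≈ 5.01e+05 decipascal (4 s.f.). Final answer: 5.01e+05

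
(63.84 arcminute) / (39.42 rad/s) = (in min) 7.851e-06. Check: 1 arcminute = 0.00029088821 rad, so 63.84 arcminute = 63.84 * 0.00029088821 = 0.018570303 rad. 39.42 rad/s is already in rad/s. Combine: 0.018570303 rad / 39.42 rad/s = 0.00047108836 s. 1 min = 60 s, so 0.00047108836 s = 0.00047108836 / 60 = 7.8514727e-06 min ≈ 7.851e-06 min (4 s.f.).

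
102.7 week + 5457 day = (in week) 1 week = 604800 s, so 102.7 week = 102.7 * 604800 = 62112960 s. 1 day = 86400 s, so 5457 day = 5457 * 86400 = 4.714848e+08 s. Sum: 62112960 + 4.714848e+08 = 5.3359776e+08 s. 1 week = 604800 s, so 5.3359776e+08 s = 5.3359776e+08 / 604800 = 882.27143 week ≈ 882.3 week (4 s.f.). Final answer: 882.3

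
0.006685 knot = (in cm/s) 1 knot = 0.51444444 m/s, so 0.006685 knot = 0.006685 * 0.51444444 = 0.0034390611 m/s. 1 cm/s = 0.01 m/s, so 0.0034390611 m/s = 0.0034390611 / 0.01 = 0.34390611 cm/s ≈ 0.3439 cm/s (4 s.f.). Final answer: 0.3439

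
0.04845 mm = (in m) 4.845e-05. Check: 1 mm = 0.001 m, so 0.04845 mm = 0.04845 * 0.001 = 4.845e-05 m. Result: 4.845e-05 m.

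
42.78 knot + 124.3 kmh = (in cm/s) 5654. Check: 1 knot = 0.51444444 m/s, so 42.78 knot = 42.78 * 0.51444444 = 22.007933 m/s. 1 kmh = 0.27777778 m/s, so 124.3 kmh = 124.3 * 0.27777778 = 34.527778 m/s. Sum: 22.007933 + 34.527778 = 56.535711 m/s. 1 cm/s = 0.01 m/s, so 56.535711 m/s = 56.535711 / 0.01 = 5653.5711 cm/s ≈ 5654 cm/s (4 s.f.).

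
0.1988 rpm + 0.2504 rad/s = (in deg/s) 1 rpm = 0.10471976 rad/s, so 0.1988 rpm = 0.1988 * 0.10471976 = 0.020818287 rad/s. 0.2504 rad/s is already in rad/s. Sum: 0.020818287 + 0.2504 = 0.27121829 rad/s. 1 deg/s = 0.017453293 rad/s, so 0.27121829 rad/s = 0.27121829 / 0.017453293 = 15.539663 deg/s ≈ 15.54 deg/s (4 s.f.). Final answer: 15.54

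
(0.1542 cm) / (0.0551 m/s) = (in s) 0.02799. Check: 1 cm = 0.01 m, so 0.1542 cm = 0.1542 * 0.01 = 0.001542 m. 0.0551 m/s is already in m/s. Combine: 0.001542 m / 0.0551 m/s = 0.027985481 s. Result: 0.027985481 s ≈ 0.02799 s (4 s.f.).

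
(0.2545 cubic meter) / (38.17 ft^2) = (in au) 4.797e-13. Check: 0.2545 cubic meter = 0.2545 m^3. 1 ft^2 = 0.09290304 m^2, so 38.17 ft^2 = 38.17 * 0.09290304 = 3.546109 m^2. Combine: 0.2545 m^3 / 3.546109 m^2 = 0.071768803 m. 1 au = 1.4959787e+11 m, so 0.071768803 m = 0.071768803 / 1.4959787e+11 = 4.7974481e-13 au ≈ 4.797e-13 au (4 s.f.).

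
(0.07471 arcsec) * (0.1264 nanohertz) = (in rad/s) 1 arcsec = 4.8481368e-06 rad, so 0.07471 arcsec = 0.07471 * 4.8481368e-06 = 3.622043e-07 rad. 1 nanohertz = 1e-09 Hz, so 0.1264 nanohertz = 0.1264 * 1e-09 = 1.264e-10 Hz. Combine: 3.622043e-07 rad * 1.264e-10 Hz = 4.5782624e-17 rad/s. Result: 4.5782624e-17 rad/s ≈ 4.578e-17 rad/s (4 s.f.). Final answer: 4.578e-17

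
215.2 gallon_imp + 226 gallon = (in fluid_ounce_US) 1 gallon_imp = 0.00454609 m^3, so 215.2 gallon_imp = 215.2 * 0.00454609 = 0.97831857 m^3. 1 gallon = 0.0037854118 m^3, so 226 gallon = 226 * 0.0037854118 = 0.85550306 m^3. Sum: 0.97831857 + 0.85550306 = 1.8338216 m^3. 1 fluid_ounce_US = 2.957353e-05 m^3, so 1.8338216 m^3 = 1.8338216 / 2.957353e-05 = 62008.886 fluid_ounce_US ≈ 6.201e+04 fluid_ounce_US (4 s.f.). Final answer: 6.201e+04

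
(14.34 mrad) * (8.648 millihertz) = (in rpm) 0.001184. Check: 1 mrad = 0.001 rad, so 14.34 mrad = 14.34 * 0.001 = 0.01434 rad. 1 millihertz = 0.001 Hz, so 8.648 millihertz = 8.648 * 0.001 = 0.008648 Hz. Combine: 0.01434 rad * 0.008648 Hz = 0.00012401232 rad/s. 1 rpm = 0.10471976 rad/s, so 0.00012401232 rad/s = 0.00012401232 / 0.10471976 = 0.0011842304 rpm ≈ 0.001184 rpm (4 s.f.).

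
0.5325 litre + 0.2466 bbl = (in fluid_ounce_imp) 1399. Check: 1 litre = 0.001 m^3, so 0.5325 litre = 0.5325 * 0.001 = 0.0005325 m^3. 1 bbl = 0.15898729 m^3, so 0.2466 bbl = 0.2466 * 0.15898729 = 0.039206267 m^3. Sum: 0.0005325 + 0.039206267 = 0.039738767 m^3. 1 fluid_ounce_imp = 2.8413063e-05 m^3, so 0.039738767 m^3 = 0.039738767 / 2.8413063e-05 = 1398.6091 fluid_ounce_imp ≈ 1399 fluid_ounce_imp (4 s.f.).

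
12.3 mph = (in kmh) 1 mph = 0.44704 m/s, so 12.3 mph = 12.3 * 0.44704 = 5.498592 m/s. 1 kmh = 0.27777778 m/s, so 5.498592 m/s = 5.498592 / 0.27777778 = 19.794931 kmh ≈ 19.79 kmh (4 s.f.). Final answer: 19.79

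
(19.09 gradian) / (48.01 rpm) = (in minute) 0.0009941. Check: 1 gradian = 0.015707963 rad, so 19.09 gradian = 19.09 * 0.015707963 = 0.29986502 rad. 1 rpm = 0.10471976 rad/s, so 48.01 rpm = 48.01 * 0.10471976 = 5.0275954 rad/s. Combine: 0.29986502 rad / 5.0275954 rad/s = 0.059643824 s. 1 minute = 60 s, so 0.059643824 s = 0.059643824 / 60 = 0.00099406374 minute ≈ 0.0009941 minute (4 s.f.).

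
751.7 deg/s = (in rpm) 1 deg/s = 0.017453293 rad/s, so 751.7 deg/s = 751.7 * 0.017453293 = 13.11964 rad/s. 1 rpm = 0.10471976 rad/s, so 13.11964 rad/s = 13.11964 / 0.10471976 = 125.28333 rpm ≈ 125.3 rpm (4 s.f.). Final answer: 125.3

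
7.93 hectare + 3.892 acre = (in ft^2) 1 hectare = 10000 m^2, so 7.93 hectare = 7.93 * 10000 = 79300 m^2. 1 acre = 4046.8564 m^2, so 3.892 acre = 3.892 * 4046.8564 = 15750.365 m^2. Sum: 79300 + 15750.365 = 95050.365 m^2. 1 ft^2 = 0.09290304 m^2, so 95050.365 m^2 = 95050.365 / 0.09290304 = 1023113.6 ft^2 ≈ 1.023e+06 ft^2 (4 s.f.). Final answer: 1.023e+06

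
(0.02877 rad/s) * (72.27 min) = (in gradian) 7942. Check: 0.02877 rad/s is already in rad/s. 1 min = 60 s, so 72.27 min = 72.27 * 60 = 4336.2 s. Combine: 0.02877 rad/s * 4336.2 s = 124.75247 rad. 1 gradian = 0.015707963 rad, so 124.75247 rad = 124.75247 / 0.015707963 = 7941.9892 gradian ≈ 7942 gradian (4 s.f.).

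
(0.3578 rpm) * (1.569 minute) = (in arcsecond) 7.276e+05. Check: 1 rpm = 0.10471976 rad/s, so 0.3578 rpm = 0.3578 * 0.10471976 = 0.037468728 rad/s. 1 minute = 60 s, so 1.569 minute = 1.569 * 60 = 94.14 s. Combine: 0.037468728 rad/s * 94.14 s = 3.5273061 rad. 1 arcsecond = 4.8481368e-06 rad, so 3.5273061 rad = 3.5273061 / 4.8481368e-06 = 727559.11 arcsecond ≈ 7.276e+05 arcsecond (4 s.f.).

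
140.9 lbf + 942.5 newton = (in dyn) 1 lbf = 4.4482216 N, so 140.9 lbf = 140.9 * 4.4482216 = 626.75443 N. 942.5 newton = 942.5 N. Sum: 626.75443 + 942.5 = 1569.2544 N. 1 dyn = 1e-05 N, so 1569.2544 N = 1569.2544 / 1e-05 = 1.5692544e+08 dyn ≈ 1.569e+08 dyn (4 s.f.). Final answer: 1.569e+08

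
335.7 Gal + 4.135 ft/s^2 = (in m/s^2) 4.617. Check: 1 Gal = 0.01 m/s^2, so 335.7 Gal = 335.7 * 0.01 = 3.357 m/s^2. 1 ft/s^2 = 0.3048 m/s^2, so 4.135 ft/s^2 = 4.135 * 0.3048 = 1.260348 m/s^2. Sum: 3.357 + 1.260348 = 4.617348 m/s^2. Result: 4.617348 m/s^2 ≈ 4.617 m/s^2 (4 s.f.).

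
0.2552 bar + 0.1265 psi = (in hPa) 1 bar = 100000 Pa, so 0.2552 bar = 0.2552 * 100000 = 25520 Pa. 1 psi = 6894.7573 Pa, so 0.1265 psi = 0.1265 * 6894.7573 = 872.1868 Pa. Sum: 25520 + 872.1868 = 26392.187 Pa. 1 hPa = 100 Pa, so 26392.187 Pa = 26392.187 / 100 = 263.92187 hPa ≈ 263.9 hPa (4 s.f.). Final answer: 263.9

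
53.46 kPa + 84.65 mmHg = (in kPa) 64.75. Check: 1 kPa = 1000 Pa, so 53.46 kPa = 53.46 * 1000 = 53460 Pa. 1 mmHg = 133.32237 Pa, so 84.65 mmHg = 84.65 * 133.32237 = 11285.738 Pa. Sum: 53460 + 11285.738 = 64745.738 Pa. 1 kPa = 1000 Pa, so 64745.738 Pa = 64745.738 / 1000 = 64.745738 kPa ≈ 64.75 kPa (4 s.f.).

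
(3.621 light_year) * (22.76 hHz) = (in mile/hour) 1 light_year = 9.4607305e+15 m, so 3.621 light_year = 3.621 * 9.4607305e+15 = 3.4257305e+16 m. 1 hHz = 100 Hz, so 22.76 hHz = 22.76 * 100 = 2276 Hz. Combine: 3.4257305e+16 m * 2276 Hz = 7.7969626e+19 m/s. 1 mile/hour = 0.44704 m/s, so 7.7969626e+19 m/s = 7.7969626e+19 / 0.44704 = 1.7441309e+20 mile/hour ≈ 1.744e+20 mile/hour (4 s.f.). Final answer: 1.744e+20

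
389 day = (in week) 55.57. Check: 1 day = 86400 s, so 389 day = 389 * 86400 = 33609600 s. 1 week = 604800 s, so 33609600 s = 33609600 / 604800 = 55.571429 week ≈ 55.57 week (4 s.f.).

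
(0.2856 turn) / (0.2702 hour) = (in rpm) 0.01762. Check: 1 turn = 6.2831853 rad, so 0.2856 turn = 0.2856 * 6.2831853 = 1.7944777 rad. 1 hour = 3600 s, so 0.2702 hour = 0.2702 * 3600 = 972.72 s. Combine: 1.7944777 rad / 972.72 s = 0.001844804 rad/s. 1 rpm = 0.10471976 rad/s, so 0.001844804 rad/s = 0.001844804 / 0.10471976 = 0.01761658 rpm ≈ 0.01762 rpm (4 s.f.).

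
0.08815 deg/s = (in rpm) 1 deg/s = 0.017453293 rad/s, so 0.08815 deg/s = 0.08815 * 0.017453293 = 0.0015385077 rad/s. 1 rpm = 0.10471976 rad/s, so 0.0015385077 rad/s = 0.0015385077 / 0.10471976 = 0.014691667 rpm ≈ 0.01469 rpm (4 s.f.). Final answer: 0.01469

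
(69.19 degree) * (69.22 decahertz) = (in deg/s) 1 degree = 0.017453293 rad, so 69.19 degree = 69.19 * 0.017453293 = 1.2075933 rad. 1 decahertz = 10 Hz, so 69.22 decahertz = 69.22 * 10 = 692.2 Hz. Combine: 1.2075933 rad * 692.2 Hz = 835.89609 rad/s. 1 deg/s = 0.017453293 rad/s, so 835.89609 rad/s = 835.89609 / 0.017453293 = 47893.318 deg/s ≈ 4.789e+04 deg/s (4 s.f.). Final answer: 4.789e+04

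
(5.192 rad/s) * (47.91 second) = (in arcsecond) 5.131e+07. Check: 5.192 rad/s is already in rad/s. 47.91 second = 47.91 s. Combine: 5.192 rad/s * 47.91 s = 248.74872 rad. 1 arcsecond = 4.8481368e-06 rad, so 248.74872 rad = 248.74872 / 4.8481368e-06 = 51308107 arcsecond ≈ 5.131e+07 arcsecond (4 s.f.).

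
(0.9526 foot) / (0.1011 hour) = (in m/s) 1 foot = 0.3048 m, so 0.9526 foot = 0.9526 * 0.3048 = 0.29035248 m. 1 hour = 3600 s, so 0.1011 hour = 0.1011 * 3600 = 363.96 s. Combine: 0.29035248 m / 363.96 s = 0.00079775931 m/s. Result: 0.00079775931 m/s ≈ 0.0007978 m/s (4 s.f.). Final answer: 0.0007978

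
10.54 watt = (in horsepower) 10.54 watt = 10.54 W. 1 horsepower = 745.69987 W, so 10.54 W = 10.54 / 745.69987 = 0.014134373 horsepower ≈ 0.01413 horsepower (4 s.f.). Final answer: 0.01413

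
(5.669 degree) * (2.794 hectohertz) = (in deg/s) 1 degree = 0.017453293 rad, so 5.669 degree = 5.669 * 0.017453293 = 0.098942715 rad. 1 hectohertz = 100 Hz, so 2.794 hectohertz = 2.794 * 100 = 279.4 Hz. Combine: 0.098942715 rad * 279.4 Hz = 27.644595 rad/s. 1 deg/s = 0.017453293 rad/s, so 27.644595 rad/s = 27.644595 / 0.017453293 = 1583.9186 deg/s ≈ 1584 deg/s (4 s.f.). Final answer: 1584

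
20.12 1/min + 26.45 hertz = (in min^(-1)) 1607. Check: 1 1/min = 0.016666667 Hz, so 20.12 1/min = 20.12 * 0.016666667 = 0.33533333 Hz. 26.45 hertz = 26.45 Hz. Sum: 0.33533333 + 26.45 = 26.785333 Hz. 1 min^(-1) = 0.016666667 Hz, so 26.785333 Hz = 26.785333 / 0.016666667 = 1607.12 min^(-1) ≈ 1607 min^(-1) (4 s.f.).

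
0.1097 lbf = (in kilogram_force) 1 lbf = 4.4482216 N, so 0.1097 lbf = 0.1097 * 4.4482216 = 0.48796991 N. 1 kilogram_force = 9.80665 N, so 0.48796991 N = 0.48796991 / 9.80665 = 0.049759083 kilogram_force ≈ 0.04976 kilogram_force (4 s.f.). Final answer: 0.04976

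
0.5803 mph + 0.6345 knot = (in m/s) 0.5858. Check: 1 mph = 0.44704 m/s, so 0.5803 mph = 0.5803 * 0.44704 = 0.25941731 m/s. 1 knot = 0.51444444 m/s, so 0.6345 knot = 0.6345 * 0.51444444 = 0.326415 m/s. Sum: 0.25941731 + 0.326415 = 0.58583231 m/s. Result: 0.58583231 m/s ≈ 0.5858 m/s (4 s.f.).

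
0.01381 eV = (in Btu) 2.097e-24. Check: 1 eV = 1.6021766e-19 J, so 0.01381 eV = 0.01381 * 1.6021766e-19 = 2.2126059e-21 J. 1 Btu = 1055.0559 J, so 2.2126059e-21 J = 2.2126059e-21 / 1055.0559 = 2.0971458e-24 Btu ≈ 2.097e-24 Btu (4 s.f.).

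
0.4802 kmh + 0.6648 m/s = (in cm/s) 79.82. Check: 1 kmh = 0.27777778 m/s, so 0.4802 kmh = 0.4802 * 0.27777778 = 0.13338889 m/s. 0.6648 m/s is already in m/s. Sum: 0.13338889 + 0.6648 = 0.79818889 m/s. 1 cm/s = 0.01 m/s, so 0.79818889 m/s = 0.79818889 / 0.01 = 79.818889 cm/s ≈ 79.82 cm/s (4 s.f.).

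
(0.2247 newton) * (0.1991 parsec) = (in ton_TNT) 3.299e+05. Check: 0.2247 newton = 0.2247 N. 1 parsec = 3.0856776e+16 m, so 0.1991 parsec = 0.1991 * 3.0856776e+16 = 6.1435841e+15 m. Combine: 0.2247 N * 6.1435841e+15 m = 1.3804633e+15 J. 1 ton_TNT = 4.184e+09 J, so 1.3804633e+15 J = 1.3804633e+15 / 4.184e+09 = 329938.66 ton_TNT ≈ 3.299e+05 ton_TNT (4 s.f.).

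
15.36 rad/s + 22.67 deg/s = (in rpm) 15.36 rad/s is already in rad/s. 1 deg/s = 0.017453293 rad/s, so 22.67 deg/s = 22.67 * 0.017453293 = 0.39566614 rad/s. Sum: 15.36 + 0.39566614 = 15.755666 rad/s. 1 rpm = 0.10471976 rad/s, so 15.755666 rad/s = 15.755666 / 0.10471976 = 150.45553 rpm ≈ 150.5 rpm (4 s.f.). Final answer: 150.5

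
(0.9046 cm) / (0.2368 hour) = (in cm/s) 0.001061. Check: 1 cm = 0.01 m, so 0.9046 cm = 0.9046 * 0.01 = 0.009046 m. 1 hour = 3600 s, so 0.2368 hour = 0.2368 * 3600 = 852.48 s. Combine: 0.009046 m / 852.48 s = 1.0611393e-05 m/s. 1 cm/s = 0.01 m/s, so 1.0611393e-05 m/s = 1.0611393e-05 / 0.01 = 0.0010611393 cm/s ≈ 0.001061 cm/s (4 s.f.).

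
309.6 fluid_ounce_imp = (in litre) 8.797. Check: 1 fluid_ounce_imp = 2.8413063e-05 m^3, so 309.6 fluid_ounce_imp = 309.6 * 2.8413063e-05 = 0.0087966842 m^3. 1 litre = 0.001 m^3, so 0.0087966842 m^3 = 0.0087966842 / 0.001 = 8.7966842 litre ≈ 8.797 litre (4 s.f.).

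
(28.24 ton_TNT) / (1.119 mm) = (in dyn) 1.056e+19. Check: 1 ton_TNT = 4.184e+09 J, so 28.24 ton_TNT = 28.24 * 4.184e+09 = 1.1815616e+11 J. 1 mm = 0.001 m, so 1.119 mm = 1.119 * 0.001 = 0.001119 m. Combine: 1.1815616e+11 J / 0.001119 m = 1.0559085e+14 N. 1 dyn = 1e-05 N, so 1.0559085e+14 N = 1.0559085e+14 / 1e-05 = 1.0559085e+19 dyn ≈ 1.056e+19 dyn (4 s.f.).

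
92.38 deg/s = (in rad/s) 1 deg/s = 0.017453293 rad/s, so 92.38 deg/s = 92.38 * 0.017453293 = 1.6123352 rad/s. Result: 1.6123352 rad/s ≈ 1.612 rad/s (4 s.f.). Final answer: 1.612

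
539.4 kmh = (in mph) 1 kmh = 0.27777778 m/s, so 539.4 kmh = 539.4 * 0.27777778 = 149.83333 m/s. 1 mph = 0.44704 m/s, so 149.83333 m/s = 149.83333 / 0.44704 = 335.16762 mph ≈ 335.2 mph (4 s.f.). Final answer: 335.2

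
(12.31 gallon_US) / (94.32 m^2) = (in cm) 0.0494. Check: 1 gallon_US = 0.0037854118 m^3, so 12.31 gallon_US = 12.31 * 0.0037854118 = 0.046598419 m^3. 94.32 m^2 is already in m^2. Combine: 0.046598419 m^3 / 94.32 m^2 = 0.000494046 m. 1 cm = 0.01 m, so 0.000494046 m = 0.000494046 / 0.01 = 0.0494046 cm ≈ 0.0494 cm (4 s.f.).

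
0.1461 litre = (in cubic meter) 1 litre = 0.001 m^3, so 0.1461 litre = 0.1461 * 0.001 = 0.0001461 m^3. 0.0001461 m^3 = 0.0001461 cubic meter. Final answer: 0.0001461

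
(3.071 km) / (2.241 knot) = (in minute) 44.4. Check: 1 km = 1000 m, so 3.071 km = 3.071 * 1000 = 3071 m. 1 knot = 0.51444444 m/s, so 2.241 knot = 2.241 * 0.51444444 = 1.15287 m/s. Combine: 3071 m / 1.15287 m/s = 2663.7869 s. 1 minute = 60 s, so 2663.7869 s = 2663.7869 / 60 = 44.396448 minute ≈ 44.4 minute (4 s.f.).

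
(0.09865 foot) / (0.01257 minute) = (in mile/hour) 0.08918. Check: 1 foot = 0.3048 m, so 0.09865 foot = 0.09865 * 0.3048 = 0.03006852 m. 1 minute = 60 s, so 0.01257 minute = 0.01257 * 60 = 0.7542 s. Combine: 0.03006852 m / 0.7542 s = 0.039868099 m/s. 1 mile/hour = 0.44704 m/s, so 0.039868099 m/s = 0.039868099 / 0.44704 = 0.089182397 mile/hour ≈ 0.08918 mile/hour (4 s.f.).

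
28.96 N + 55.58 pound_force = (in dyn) 28.96 N is already in N. 1 pound_force = 4.4482216 N, so 55.58 pound_force = 55.58 * 4.4482216 = 247.23216 N. Sum: 28.96 + 247.23216 = 276.19216 N. 1 dyn = 1e-05 N, so 276.19216 N = 276.19216 / 1e-05 = 27619216 dyn ≈ 2.762e+07 dyn (4 s.f.). Final answer: 2.762e+07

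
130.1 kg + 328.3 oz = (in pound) 130.1 kg is already in kg. 1 oz = 0.028349523 kg, so 328.3 oz = 328.3 * 0.028349523 = 9.3071484 kg. Sum: 130.1 + 9.3071484 = 139.40715 kg. 1 pound = 0.45359237 kg, so 139.40715 kg = 139.40715 / 0.45359237 = 307.34015 pound ≈ 307.3 pound (4 s.f.). Final answer: 307.3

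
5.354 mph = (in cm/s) 1 mph = 0.44704 m/s, so 5.354 mph = 5.354 * 0.44704 = 2.3934522 m/s. 1 cm/s = 0.01 m/s, so 2.3934522 m/s = 2.3934522 / 0.01 = 239.34522 cm/s ≈ 239.3 cm/s (4 s.f.). Final answer: 239.3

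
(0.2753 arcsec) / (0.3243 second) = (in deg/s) 1 arcsec = 4.8481368e-06 rad, so 0.2753 arcsec = 0.2753 * 4.8481368e-06 = 1.3346921e-06 rad. 0.3243 second = 0.3243 s. Combine: 1.3346921e-06 rad / 0.3243 s = 4.1156092e-06 rad/s. 1 deg/s = 0.017453293 rad/s, so 4.1156092e-06 rad/s = 4.1156092e-06 / 0.017453293 = 0.00023580704 deg/s ≈ 0.0002358 deg/s (4 s.f.). Final answer: 0.0002358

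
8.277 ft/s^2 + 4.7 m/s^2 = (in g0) 1 ft/s^2 = 0.3048 m/s^2, so 8.277 ft/s^2 = 8.277 * 0.3048 = 2.5228296 m/s^2. 4.7 m/s^2 is already in m/s^2. Sum: 2.5228296 + 4.7 = 7.2228296 m/s^2. 1 g0 = 9.80665 m/s^2, so 7.2228296 m/s^2 = 7.2228296 / 9.80665 = 0.73652364 g0 ≈ 0.7365 g0 (4 s.f.). Final answer: 0.7365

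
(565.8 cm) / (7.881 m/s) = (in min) 0.01197. Check: 1 cm = 0.01 m, so 565.8 cm = 565.8 * 0.01 = 5.658 m. 7.881 m/s is already in m/s. Combine: 5.658 m / 7.881 m/s = 0.7179292 s. 1 min = 60 s, so 0.7179292 s = 0.7179292 / 60 = 0.011965487 min ≈ 0.01197 min (4 s.f.).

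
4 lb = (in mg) 1.814e+06. Check: 1 lb = 0.45359237 kg, so 4 lb = 4 * 0.45359237 = 1.8143695 kg. 1 mg = 1e-06 kg, so 1.8143695 kg = 1.8143695 / 1e-06 = 1814369.5 mg ≈ 1.814e+06 mg (4 s.f.).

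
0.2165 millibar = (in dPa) 1 millibar = 100 Pa, so 0.2165 millibar = 0.2165 * 100 = 21.65 Pa. 1 dPa = 0.1 Pa, so 21.65 Pa = 21.65 / 0.1 = 216.5 dPa. Final answer: 216.5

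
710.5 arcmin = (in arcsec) 4.263e+04. Check: 1 arcmin = 0.00029088821 rad, so 710.5 arcmin = 710.5 * 0.00029088821 = 0.20667607 rad. 1 arcsec = 4.8481368e-06 rad, so 0.20667607 rad = 0.20667607 / 4.8481368e-06 = 42630 arcsec ≈ 4.263e+04 arcsec (4 s.f.).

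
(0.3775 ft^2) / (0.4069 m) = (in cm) 1 ft^2 = 0.09290304 m^2, so 0.3775 ft^2 = 0.3775 * 0.09290304 = 0.035070898 m^2. 0.4069 m is already in m. Combine: 0.035070898 m^2 / 0.4069 m = 0.086190459 m. 1 cm = 0.01 m, so 0.086190459 m = 0.086190459 / 0.01 = 8.6190459 cm ≈ 8.619 cm (4 s.f.). Final answer: 8.619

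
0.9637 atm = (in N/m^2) 9.765e+04. Check: 1 atm = 101325 Pa, so 0.9637 atm = 0.9637 * 101325 = 97646.902 Pa. 97646.902 Pa = 97646.902 N/m^2 ≈ 9.765e+04 N/m^2 (4 s.f.).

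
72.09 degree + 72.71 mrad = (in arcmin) 4575. Check: 1 degree = 0.017453293 rad, so 72.09 degree = 72.09 * 0.017453293 = 1.2582079 rad. 1 mrad = 0.001 rad, so 72.71 mrad = 72.71 * 0.001 = 0.07271 rad. Sum: 1.2582079 + 0.07271 = 1.3309179 rad. 1 arcmin = 0.00029088821 rad, so 1.3309179 rad = 1.3309179 / 0.00029088821 = 4575.3586 arcmin ≈ 4575 arcmin (4 s.f.).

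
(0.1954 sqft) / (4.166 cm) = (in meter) 0.4357. Check: 1 sqft = 0.09290304 m^2, so 0.1954 sqft = 0.1954 * 0.09290304 = 0.018153254 m^2. 1 cm = 0.01 m, so 4.166 cm = 4.166 * 0.01 = 0.04166 m. Combine: 0.018153254 m^2 / 0.04166 m = 0.43574782 m. 0.43574782 m = 0.43574782 meter ≈ 0.4357 meter (4 s.f.).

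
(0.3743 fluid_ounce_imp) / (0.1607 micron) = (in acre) 1 fluid_ounce_imp = 2.8413063e-05 m^3, so 0.3743 fluid_ounce_imp = 0.3743 * 2.8413063e-05 = 1.0635009e-05 m^3. 1 micron = 1e-06 m, so 0.1607 micron = 0.1607 * 1e-06 = 1.607e-07 m. Combine: 1.0635009e-05 m^3 / 1.607e-07 m = 66.179274 m^2. 1 acre = 4046.8564 m^2, so 66.179274 m^2 = 66.179274 / 4046.8564 = 0.016353255 acre ≈ 0.01635 acre (4 s.f.). Final answer: 0.01635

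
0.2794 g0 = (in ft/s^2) 8.989. Check: 1 g0 = 9.80665 m/s^2, so 0.2794 g0 = 0.2794 * 9.80665 = 2.739978 m/s^2. 1 ft/s^2 = 0.3048 m/s^2, so 2.739978 m/s^2 = 2.739978 / 0.3048 = 8.9894292 ft/s^2 ≈ 8.989 ft/s^2 (4 s.f.).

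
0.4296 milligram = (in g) 1 milligram = 1e-06 kg, so 0.4296 milligram = 0.4296 * 1e-06 = 4.296e-07 kg. 1 g = 0.001 kg, so 4.296e-07 kg = 4.296e-07 / 0.001 = 0.0004296 g. Final answer: 0.0004296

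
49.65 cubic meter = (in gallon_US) 49.65 cubic meter = 49.65 m^3. 1 gallon_US = 0.0037854118 m^3, so 49.65 m^3 = 49.65 / 0.0037854118 = 13116.142 gallon_US ≈ 1.312e+04 gallon_US (4 s.f.). Final answer: 1.312e+04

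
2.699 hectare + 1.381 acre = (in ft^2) 3.507e+05. Check: 1 hectare = 10000 m^2, so 2.699 hectare = 2.699 * 10000 = 26990 m^2. 1 acre = 4046.8564 m^2, so 1.381 acre = 1.381 * 4046.8564 = 5588.7087 m^2. Sum: 26990 + 5588.7087 = 32578.709 m^2. 1 ft^2 = 0.09290304 m^2, so 32578.709 m^2 = 32578.709 / 0.09290304 = 350674.3 ft^2 ≈ 3.507e+05 ft^2 (4 s.f.).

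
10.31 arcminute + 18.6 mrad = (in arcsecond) 1 arcminute = 0.00029088821 rad, so 10.31 arcminute = 10.31 * 0.00029088821 = 0.0029990574 rad. 1 mrad = 0.001 rad, so 18.6 mrad = 18.6 * 0.001 = 0.0186 rad. Sum: 0.0029990574 + 0.0186 = 0.021599057 rad. 1 arcsecond = 4.8481368e-06 rad, so 0.021599057 rad = 0.021599057 / 4.8481368e-06 = 4455.1254 arcsecond ≈ 4455 arcsecond (4 s.f.). Final answer: 4455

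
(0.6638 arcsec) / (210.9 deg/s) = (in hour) 2.429e-10. Check: 1 arcsec = 4.8481368e-06 rad, so 0.6638 arcsec = 0.6638 * 4.8481368e-06 = 3.2181932e-06 rad. 1 deg/s = 0.017453293 rad/s, so 210.9 deg/s = 210.9 * 0.017453293 = 3.6808994 rad/s. Combine: 3.2181932e-06 rad / 3.6808994 rad/s = 8.7429535e-07 s. 1 hour = 3600 s, so 8.7429535e-07 s = 8.7429535e-07 / 3600 = 2.4285982e-10 hour ≈ 2.429e-10 hour (4 s.f.).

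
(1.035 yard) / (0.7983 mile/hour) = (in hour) 0.0007367. Check: 1 yard = 0.9144 m, so 1.035 yard = 1.035 * 0.9144 = 0.946404 m. 1 mile/hour = 0.44704 m/s, so 0.7983 mile/hour = 0.7983 * 0.44704 = 0.35687203 m/s. Combine: 0.946404 m / 0.35687203 m/s = 2.6519422 s. 1 hour = 3600 s, so 2.6519422 s = 2.6519422 / 3600 = 0.00073665061 hour ≈ 0.0007367 hour (4 s.f.).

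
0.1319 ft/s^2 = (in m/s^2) 1 ft/s^2 = 0.3048 m/s^2, so 0.1319 ft/s^2 = 0.1319 * 0.3048 = 0.04020312 m/s^2. Result: 0.04020312 m/s^2 ≈ 0.0402 m/s^2 (4 s.f.). Final answer: 0.0402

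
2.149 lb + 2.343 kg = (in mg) 1 lb = 0.45359237 kg, so 2.149 lb = 2.149 * 0.45359237 = 0.97477 kg. 2.343 kg is already in kg. Sum: 0.97477 + 2.343 = 3.31777 kg. 1 mg = 1e-06 kg, so 3.31777 kg = 3.31777 / 1e-06 = 3317770 mg ≈ 3.318e+06 mg (4 s.f.). Final answer: 3.318e+06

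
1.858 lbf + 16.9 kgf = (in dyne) 1 lbf = 4.4482216 N, so 1.858 lbf = 1.858 * 4.4482216 = 8.2647958 N. 1 kgf = 9.80665 N, so 16.9 kgf = 16.9 * 9.80665 = 165.73238 N. Sum: 8.2647958 + 165.73238 = 173.99718 N. 1 dyne = 1e-05 N, so 173.99718 N = 173.99718 / 1e-05 = 17399718 dyne ≈ 1.74e+07 dyne (4 s.f.). Final answer: 1.74e+07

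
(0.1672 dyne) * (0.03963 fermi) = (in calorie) 1.584e-23. Check: 1 dyne = 1e-05 N, so 0.1672 dyne = 0.1672 * 1e-05 = 1.672e-06 N. 1 fermi = 1e-15 m, so 0.03963 fermi = 0.03963 * 1e-15 = 3.963e-17 m. Combine: 1.672e-06 N * 3.963e-17 m = 6.626136e-23 J. 1 calorie = 4.184 J, so 6.626136e-23 J = 6.626136e-23 / 4.184 = 1.5836845e-23 calorie ≈ 1.584e-23 calorie (4 s.f.).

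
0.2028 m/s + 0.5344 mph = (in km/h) 1.59. Check: 0.2028 m/s is already in m/s. 1 mph = 0.44704 m/s, so 0.5344 mph = 0.5344 * 0.44704 = 0.23889818 m/s. Sum: 0.2028 + 0.23889818 = 0.44169818 m/s. 1 km/h = 0.27777778 m/s, so 0.44169818 m/s = 0.44169818 / 0.27777778 = 1.5901134 km/h ≈ 1.59 km/h (4 s.f.).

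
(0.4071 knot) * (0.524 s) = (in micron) 1 knot = 0.51444444 m/s, so 0.4071 knot = 0.4071 * 0.51444444 = 0.20943033 m/s. 0.524 s is already in s. Combine: 0.20943033 m/s * 0.524 s = 0.10974149 m. 1 micron = 1e-06 m, so 0.10974149 m = 0.10974149 / 1e-06 = 109741.49 micron ≈ 1.097e+05 micron (4 s.f.). Final answer: 1.097e+05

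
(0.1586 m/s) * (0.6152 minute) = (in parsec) 0.1586 m/s is already in m/s. 1 minute = 60 s, so 0.6152 minute = 0.6152 * 60 = 36.912 s. Combine: 0.1586 m/s * 36.912 s = 5.8542432 m. 1 parsec = 3.0856776e+16 m, so 5.8542432 m = 5.8542432 / 3.0856776e+16 = 1.897231e-16 parsec ≈ 1.897e-16 parsec (4 s.f.). Final answer: 1.897e-16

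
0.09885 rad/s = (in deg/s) 1 deg/s = 0.017453293 rad/s, so 0.09885 rad/s = 0.09885 / 0.017453293 = 5.6636878 deg/s ≈ 5.664 deg/s (4 s.f.). Final answer: 5.664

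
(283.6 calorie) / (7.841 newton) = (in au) 1 calorie = 4.184 J, so 283.6 calorie = 283.6 * 4.184 = 1186.5824 J. 7.841 newton = 7.841 N. Combine: 1186.5824 J / 7.841 N = 151.33049 m. 1 au = 1.4959787e+11 m, so 151.33049 m = 151.33049 / 1.4959787e+11 = 1.0115819e-09 au ≈ 1.012e-09 au (4 s.f.). Final answer: 1.012e-09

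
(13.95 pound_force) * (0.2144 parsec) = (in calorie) 9.812e+16. Check: 1 pound_force = 4.4482216 N, so 13.95 pound_force = 13.95 * 4.4482216 = 62.052692 N. 1 parsec = 3.0856776e+16 m, so 0.2144 parsec = 0.2144 * 3.0856776e+16 = 6.6156927e+15 m. Combine: 62.052692 N * 6.6156927e+15 m = 4.1052154e+17 J. 1 calorie = 4.184 J, so 4.1052154e+17 J = 4.1052154e+17 / 4.184 = 9.8117003e+16 calorie ≈ 9.812e+16 calorie (4 s.f.).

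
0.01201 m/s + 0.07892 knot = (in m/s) 0.01201 m/s is already in m/s. 1 knot = 0.51444444 m/s, so 0.07892 knot = 0.07892 * 0.51444444 = 0.040599956 m/s. Sum: 0.01201 + 0.040599956 = 0.052609956 m/s. Result: 0.052609956 m/s ≈ 0.05261 m/s (4 s.f.). Final answer: 0.05261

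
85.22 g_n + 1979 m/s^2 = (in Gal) 1 g_n = 9.80665 m/s^2, so 85.22 g_n = 85.22 * 9.80665 = 835.72271 m/s^2. 1979 m/s^2 is already in m/s^2. Sum: 835.72271 + 1979 = 2814.7227 m/s^2. 1 Gal = 0.01 m/s^2, so 2814.7227 m/s^2 = 2814.7227 / 0.01 = 281472.27 Gal ≈ 2.815e+05 Gal (4 s.f.). Final answer: 2.815e+05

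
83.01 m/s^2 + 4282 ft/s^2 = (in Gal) 1.388e+05. Check: 83.01 m/s^2 is already in m/s^2. 1 ft/s^2 = 0.3048 m/s^2, so 4282 ft/s^2 = 4282 * 0.3048 = 1305.1536 m/s^2. Sum: 83.01 + 1305.1536 = 1388.1636 m/s^2. 1 Gal = 0.01 m/s^2, so 1388.1636 m/s^2 = 1388.1636 / 0.01 = 138816.36 Gal ≈ 1.388e+05 Gal (4 s.f.).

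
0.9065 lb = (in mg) 4.112e+05. Check: 1 lb = 0.45359237 kg, so 0.9065 lb = 0.9065 * 0.45359237 = 0.41118148 kg. 1 mg = 1e-06 kg, so 0.41118148 kg = 0.41118148 / 1e-06 = 411181.48 mg ≈ 4.112e+05 mg (4 s.f.).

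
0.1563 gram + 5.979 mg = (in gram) 1 gram = 0.001 kg, so 0.1563 gram = 0.1563 * 0.001 = 0.0001563 kg. 1 mg = 1e-06 kg, so 5.979 mg = 5.979 * 1e-06 = 5.979e-06 kg. Sum: 0.0001563 + 5.979e-06 = 0.000162279 kg. 1 gram = 0.001 kg, so 0.000162279 kg = 0.000162279 / 0.001 = 0.162279 gram ≈ 0.1623 gram (4 s.f.). Final answer: 0.1623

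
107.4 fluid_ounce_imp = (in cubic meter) 1 fluid_ounce_imp = 2.8413063e-05 m^3, so 107.4 fluid_ounce_imp = 107.4 * 2.8413063e-05 = 0.0030515629 m^3. 0.0030515629 m^3 = 0.0030515629 cubic meter ≈ 0.003052 cubic meter (4 s.f.). Final answer: 0.003052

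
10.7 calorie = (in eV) 1 calorie = 4.184 J, so 10.7 calorie = 10.7 * 4.184 = 44.7688 J. 1 eV = 1.6021766e-19 J, so 44.7688 J = 44.7688 / 1.6021766e-19 = 2.7942487e+20 eV ≈ 2.794e+20 eV (4 s.f.). Final answer: 2.794e+20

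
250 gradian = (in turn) 1 gradian = 0.015707963 rad, so 250 gradian = 250 * 0.015707963 = 3.9269908 rad. 1 turn = 6.2831853 rad, so 3.9269908 rad = 3.9269908 / 6.2831853 = 0.625 turn. Final answer: 0.625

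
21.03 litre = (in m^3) 1 litre = 0.001 m^3, so 21.03 litre = 21.03 * 0.001 = 0.02103 m^3. Result: 0.02103 m^3. Final answer: 0.02103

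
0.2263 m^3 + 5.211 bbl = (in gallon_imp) 0.2263 m^3 is already in m^3. 1 bbl = 0.15898729 m^3, so 5.211 bbl = 5.211 * 0.15898729 = 0.82848279 m^3. Sum: 0.2263 + 0.82848279 = 1.0547828 m^3. 1 gallon_imp = 0.00454609 m^3, so 1.0547828 m^3 = 1.0547828 / 0.00454609 = 232.01978 gallon_imp ≈ 232 gallon_imp (4 s.f.). Final answer: 232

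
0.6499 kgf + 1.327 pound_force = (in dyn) 1 kgf = 9.80665 N, so 0.6499 kgf = 0.6499 * 9.80665 = 6.3733418 N. 1 pound_force = 4.4482216 N, so 1.327 pound_force = 1.327 * 4.4482216 = 5.9027901 N. Sum: 6.3733418 + 5.9027901 = 12.276132 N. 1 dyn = 1e-05 N, so 12.276132 N = 12.276132 / 1e-05 = 1227613.2 dyn ≈ 1.228e+06 dyn (4 s.f.). Final answer: 1.228e+06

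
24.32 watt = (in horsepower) 24.32 watt = 24.32 W. 1 horsepower = 745.69987 W, so 24.32 W = 24.32 / 745.69987 = 0.032613657 horsepower ≈ 0.03261 horsepower (4 s.f.). Final answer: 0.03261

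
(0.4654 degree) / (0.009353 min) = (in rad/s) 1 degree = 0.017453293 rad, so 0.4654 degree = 0.4654 * 0.017453293 = 0.0081227623 rad. 1 min = 60 s, so 0.009353 min = 0.009353 * 60 = 0.56118 s. Combine: 0.0081227623 rad / 0.56118 s = 0.014474433 rad/s. Result: 0.014474433 rad/s ≈ 0.01447 rad/s (4 s.f.). Final answer: 0.01447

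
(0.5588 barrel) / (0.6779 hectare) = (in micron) 13.11. Check: 1 barrel = 0.15898729 m^3, so 0.5588 barrel = 0.5588 * 0.15898729 = 0.0888421 m^3. 1 hectare = 10000 m^2, so 0.6779 hectare = 0.6779 * 10000 = 6779 m^2. Combine: 0.0888421 m^3 / 6779 m^2 = 1.3105488e-05 m. 1 micron = 1e-06 m, so 1.3105488e-05 m = 1.3105488e-05 / 1e-06 = 13.105488 micron ≈ 13.11 micron (4 s.f.).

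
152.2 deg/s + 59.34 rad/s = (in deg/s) 3552. Check: 1 deg/s = 0.017453293 rad/s, so 152.2 deg/s = 152.2 * 0.017453293 = 2.6563911 rad/s. 59.34 rad/s is already in rad/s. Sum: 2.6563911 + 59.34 = 61.996391 rad/s. 1 deg/s = 0.017453293 rad/s, so 61.996391 rad/s = 61.996391 / 0.017453293 = 3552.1316 deg/s ≈ 3552 deg/s (4 s.f.).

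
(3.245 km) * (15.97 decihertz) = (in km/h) 1 km = 1000 m, so 3.245 km = 3.245 * 1000 = 3245 m. 1 decihertz = 0.1 Hz, so 15.97 decihertz = 15.97 * 0.1 = 1.597 Hz. Combine: 3245 m * 1.597 Hz = 5182.265 m/s. 1 km/h = 0.27777778 m/s, so 5182.265 m/s = 5182.265 / 0.27777778 = 18656.154 km/h ≈ 1.866e+04 km/h (4 s.f.). Final answer: 1.866e+04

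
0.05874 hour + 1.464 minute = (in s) 1 hour = 3600 s, so 0.05874 hour = 0.05874 * 3600 = 211.464 s. 1 minute = 60 s, so 1.464 minute = 1.464 * 60 = 87.84 s. Sum: 211.464 + 87.84 = 299.304 s. Result: 299.304 s ≈ 299.3 s (4 s.f.). Final answer: 299.3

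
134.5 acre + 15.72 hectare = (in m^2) 1 acre = 4046.8564 m^2, so 134.5 acre = 134.5 * 4046.8564 = 544302.19 m^2. 1 hectare = 10000 m^2, so 15.72 hectare = 15.72 * 10000 = 157200 m^2. Sum: 544302.19 + 157200 = 701502.19 m^2. Result: 701502.19 m^2 ≈ 7.015e+05 m^2 (4 s.f.). Final answer: 7.015e+05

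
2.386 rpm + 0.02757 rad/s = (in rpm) 1 rpm = 0.10471976 rad/s, so 2.386 rpm = 2.386 * 0.10471976 = 0.24986134 rad/s. 0.02757 rad/s is already in rad/s. Sum: 0.24986134 + 0.02757 = 0.27743134 rad/s. 1 rpm = 0.10471976 rad/s, so 0.27743134 rad/s = 0.27743134 / 0.10471976 = 2.6492741 rpm ≈ 2.649 rpm (4 s.f.). Final answer: 2.649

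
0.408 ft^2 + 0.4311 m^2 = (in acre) 0.0001159. Check: 1 ft^2 = 0.09290304 m^2, so 0.408 ft^2 = 0.408 * 0.09290304 = 0.03790444 m^2. 0.4311 m^2 is already in m^2. Sum: 0.03790444 + 0.4311 = 0.46900444 m^2. 1 acre = 4046.8564 m^2, so 0.46900444 m^2 = 0.46900444 / 4046.8564 = 0.00011589352 acre ≈ 0.0001159 acre (4 s.f.).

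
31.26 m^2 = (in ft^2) 336.5. Check: 1 ft^2 = 0.09290304 m^2, so 31.26 m^2 = 31.26 / 0.09290304 = 336.47984 ft^2 ≈ 336.5 ft^2 (4 s.f.).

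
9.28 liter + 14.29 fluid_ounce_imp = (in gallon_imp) 1 liter = 0.001 m^3, so 9.28 liter = 9.28 * 0.001 = 0.00928 m^3. 1 fluid_ounce_imp = 2.8413063e-05 m^3, so 14.29 fluid_ounce_imp = 14.29 * 2.8413063e-05 = 0.00040602266 m^3. Sum: 0.00928 + 0.00040602266 = 0.0096860227 m^3. 1 gallon_imp = 0.00454609 m^3, so 0.0096860227 m^3 = 0.0096860227 / 0.00454609 = 2.1306271 gallon_imp ≈ 2.131 gallon_imp (4 s.f.). Final answer: 2.131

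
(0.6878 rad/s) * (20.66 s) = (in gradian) 904.6. Check: 0.6878 rad/s is already in rad/s. 20.66 s is already in s. Combine: 0.6878 rad/s * 20.66 s = 14.209948 rad. 1 gradian = 0.015707963 rad, so 14.209948 rad = 14.209948 / 0.015707963 = 904.63339 gradian ≈ 904.6 gradian (4 s.f.).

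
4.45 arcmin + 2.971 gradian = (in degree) 2.748. Check: 1 arcmin = 0.00029088821 rad, so 4.45 arcmin = 4.45 * 0.00029088821 = 0.0012944525 rad. 1 gradian = 0.015707963 rad, so 2.971 gradian = 2.971 * 0.015707963 = 0.046668359 rad. Sum: 0.0012944525 + 0.046668359 = 0.047962811 rad. 1 degree = 0.017453293 rad, so 0.047962811 rad = 0.047962811 / 0.017453293 = 2.7480667 degree ≈ 2.748 degree (4 s.f.).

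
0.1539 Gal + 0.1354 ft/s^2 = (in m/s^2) 1 Gal = 0.01 m/s^2, so 0.1539 Gal = 0.1539 * 0.01 = 0.001539 m/s^2. 1 ft/s^2 = 0.3048 m/s^2, so 0.1354 ft/s^2 = 0.1354 * 0.3048 = 0.04126992 m/s^2. Sum: 0.001539 + 0.04126992 = 0.04280892 m/s^2. Result: 0.04280892 m/s^2 ≈ 0.04281 m/s^2 (4 s.f.). Final answer: 0.04281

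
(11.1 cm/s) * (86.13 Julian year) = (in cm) 3.017e+10. Check: 1 cm/s = 0.01 m/s, so 11.1 cm/s = 11.1 * 0.01 = 0.111 m/s. 1 Julian year = 31557600 s, so 86.13 Julian year = 86.13 * 31557600 = 2.7180561e+09 s. Combine: 0.111 m/s * 2.7180561e+09 s = 3.0170423e+08 m. 1 cm = 0.01 m, so 3.0170423e+08 m = 3.0170423e+08 / 0.01 = 3.0170423e+10 cm ≈ 3.017e+10 cm (4 s.f.).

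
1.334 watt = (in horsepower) 1.334 watt = 1.334 W. 1 horsepower = 745.69987 W, so 1.334 W = 1.334 / 745.69987 = 0.0017889235 horsepower ≈ 0.001789 horsepower (4 s.f.). Final answer: 0.001789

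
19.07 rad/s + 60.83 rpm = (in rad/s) 19.07 rad/s is already in rad/s. 1 rpm = 0.10471976 rad/s, so 60.83 rpm = 60.83 * 0.10471976 = 6.3701027 rad/s. Sum: 19.07 + 6.3701027 = 25.440103 rad/s. Result: 25.440103 rad/s ≈ 25.44 rad/s (4 s.f.). Final answer: 25.44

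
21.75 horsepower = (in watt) 1.622e+04. Check: 1 horsepower = 745.69987 W, so 21.75 horsepower = 21.75 * 745.69987 = 16218.972 W. 16218.972 W = 16218.972 watt ≈ 1.622e+04 watt (4 s.f.).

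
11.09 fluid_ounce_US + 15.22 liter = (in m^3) 1 fluid_ounce_US = 2.957353e-05 m^3, so 11.09 fluid_ounce_US = 11.09 * 2.957353e-05 = 0.00032797044 m^3. 1 liter = 0.001 m^3, so 15.22 liter = 15.22 * 0.001 = 0.01522 m^3. Sum: 0.00032797044 + 0.01522 = 0.01554797 m^3. Result: 0.01554797 m^3 ≈ 0.01555 m^3 (4 s.f.). Final answer: 0.01555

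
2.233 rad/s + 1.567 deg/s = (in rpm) 21.58. Check: 2.233 rad/s is already in rad/s. 1 deg/s = 0.017453293 rad/s, so 1.567 deg/s = 1.567 * 0.017453293 = 0.027349309 rad/s. Sum: 2.233 + 0.027349309 = 2.2603493 rad/s. 1 rpm = 0.10471976 rad/s, so 2.2603493 rad/s = 2.2603493 / 0.10471976 = 21.584746 rpm ≈ 21.58 rpm (4 s.f.).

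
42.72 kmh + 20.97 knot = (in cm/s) 2265. Check: 1 kmh = 0.27777778 m/s, so 42.72 kmh = 42.72 * 0.27777778 = 11.866667 m/s. 1 knot = 0.51444444 m/s, so 20.97 knot = 20.97 * 0.51444444 = 10.7879 m/s. Sum: 11.866667 + 10.7879 = 22.654567 m/s. 1 cm/s = 0.01 m/s, so 22.654567 m/s = 22.654567 / 0.01 = 2265.4567 cm/s ≈ 2265 cm/s (4 s.f.).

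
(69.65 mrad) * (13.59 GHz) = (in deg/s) 5.423e+10. Check: 1 mrad = 0.001 rad, so 69.65 mrad = 69.65 * 0.001 = 0.06965 rad. 1 GHz = 1e+09 Hz, so 13.59 GHz = 13.59 * 1e+09 = 1.359e+10 Hz. Combine: 0.06965 rad * 1.359e+10 Hz = 9.465435e+08 rad/s. 1 deg/s = 0.017453293 rad/s, so 9.465435e+08 rad/s = 9.465435e+08 / 0.017453293 = 5.4232948e+10 deg/s ≈ 5.423e+10 deg/s (4 s.f.).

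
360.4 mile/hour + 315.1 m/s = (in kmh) 1 mile/hour = 0.44704 m/s, so 360.4 mile/hour = 360.4 * 0.44704 = 161.11322 m/s. 315.1 m/s is already in m/s. Sum: 161.11322 + 315.1 = 476.21322 m/s. 1 kmh = 0.27777778 m/s, so 476.21322 m/s = 476.21322 / 0.27777778 = 1714.3676 kmh ≈ 1714 kmh (4 s.f.). Final answer: 1714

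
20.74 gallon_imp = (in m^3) 1 gallon_imp = 0.00454609 m^3, so 20.74 gallon_imp = 20.74 * 0.00454609 = 0.094285907 m^3. Result: 0.094285907 m^3 ≈ 0.09429 m^3 (4 s.f.). Final answer: 0.09429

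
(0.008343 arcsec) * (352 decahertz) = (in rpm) 1 arcsec = 4.8481368e-06 rad, so 0.008343 arcsec = 0.008343 * 4.8481368e-06 = 4.0448005e-08 rad. 1 decahertz = 10 Hz, so 352 decahertz = 352 * 10 = 3520 Hz. Combine: 4.0448005e-08 rad * 3520 Hz = 0.00014237698 rad/s. 1 rpm = 0.10471976 rad/s, so 0.00014237698 rad/s = 0.00014237698 / 0.10471976 = 0.0013596 rpm ≈ 0.00136 rpm (4 s.f.). Final answer: 0.00136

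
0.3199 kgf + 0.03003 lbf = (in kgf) 1 kgf = 9.80665 N, so 0.3199 kgf = 0.3199 * 9.80665 = 3.1371473 N. 1 lbf = 4.4482216 N, so 0.03003 lbf = 0.03003 * 4.4482216 = 0.1335801 N. Sum: 3.1371473 + 0.1335801 = 3.2707274 N. 1 kgf = 9.80665 N, so 3.2707274 N = 3.2707274 / 9.80665 = 0.33352138 kgf ≈ 0.3335 kgf (4 s.f.). Final answer: 0.3335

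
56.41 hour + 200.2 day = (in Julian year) 0.5546. Check: 1 hour = 3600 s, so 56.41 hour = 56.41 * 3600 = 203076 s. 1 day = 86400 s, so 200.2 day = 200.2 * 86400 = 17297280 s. Sum: 203076 + 17297280 = 17500356 s. 1 Julian year = 31557600 s, so 17500356 s = 17500356 / 31557600 = 0.55455282 Julian year ≈ 0.5546 Julian year (4 s.f.).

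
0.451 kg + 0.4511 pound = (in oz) 0.451 kg is already in kg. 1 pound = 0.45359237 kg, so 0.4511 pound = 0.4511 * 0.45359237 = 0.20461552 kg. Sum: 0.451 + 0.20461552 = 0.65561552 kg. 1 oz = 0.028349523 kg, so 0.65561552 kg = 0.65561552 / 0.028349523 = 23.126157 oz ≈ 23.13 oz (4 s.f.). Final answer: 23.13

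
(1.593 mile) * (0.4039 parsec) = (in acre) 1 mile = 1609.344 m, so 1.593 mile = 1.593 * 1609.344 = 2563.685 m. 1 parsec = 3.0856776e+16 m, so 0.4039 parsec = 0.4039 * 3.0856776e+16 = 1.2463052e+16 m. Combine: 2563.685 m * 1.2463052e+16 m = 3.1951339e+19 m^2. 1 acre = 4046.8564 m^2, so 3.1951339e+19 m^2 = 3.1951339e+19 / 4046.8564 = 7.8953477e+15 acre ≈ 7.895e+15 acre (4 s.f.). Final answer: 7.895e+15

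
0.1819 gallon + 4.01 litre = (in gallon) 1.241. Check: 1 gallon = 0.0037854118 m^3, so 0.1819 gallon = 0.1819 * 0.0037854118 = 0.0006885664 m^3. 1 litre = 0.001 m^3, so 4.01 litre = 4.01 * 0.001 = 0.00401 m^3. Sum: 0.0006885664 + 0.00401 = 0.0046985664 m^3. 1 gallon = 0.0037854118 m^3, so 0.0046985664 m^3 = 0.0046985664 / 0.0037854118 = 1.2412299 gallon ≈ 1.241 gallon (4 s.f.).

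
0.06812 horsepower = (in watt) 50.8. Check: 1 horsepower = 745.69987 W, so 0.06812 horsepower = 0.06812 * 745.69987 = 50.797075 W. 50.797075 W = 50.797075 watt ≈ 50.8 watt (4 s.f.).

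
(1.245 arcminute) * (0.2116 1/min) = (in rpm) 1 arcminute = 0.00029088821 rad, so 1.245 arcminute = 1.245 * 0.00029088821 = 0.00036215582 rad. 1 1/min = 0.016666667 Hz, so 0.2116 1/min = 0.2116 * 0.016666667 = 0.0035266667 Hz. Combine: 0.00036215582 rad * 0.0035266667 Hz = 1.2772029e-06 rad/s. 1 rpm = 0.10471976 rad/s, so 1.2772029e-06 rad/s = 1.2772029e-06 / 0.10471976 = 1.2196389e-05 rpm ≈ 1.22e-05 rpm (4 s.f.). Final answer: 1.22e-05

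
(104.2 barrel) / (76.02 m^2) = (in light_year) 1 barrel = 0.15898729 m^3, so 104.2 barrel = 104.2 * 0.15898729 = 16.566476 m^3. 76.02 m^2 is already in m^2. Combine: 16.566476 m^3 / 76.02 m^2 = 0.2179226 m. 1 light_year = 9.4607305e+15 m, so 0.2179226 m = 0.2179226 / 9.4607305e+15 = 2.3034437e-17 light_year ≈ 2.303e-17 light_year (4 s.f.). Final answer: 2.303e-17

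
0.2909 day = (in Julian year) 0.0007964. Check: 1 day = 86400 s, so 0.2909 day = 0.2909 * 86400 = 25133.76 s. 1 Julian year = 31557600 s, so 25133.76 s = 25133.76 / 31557600 = 0.00079644079 Julian year ≈ 0.0007964 Julian year (4 s.f.).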